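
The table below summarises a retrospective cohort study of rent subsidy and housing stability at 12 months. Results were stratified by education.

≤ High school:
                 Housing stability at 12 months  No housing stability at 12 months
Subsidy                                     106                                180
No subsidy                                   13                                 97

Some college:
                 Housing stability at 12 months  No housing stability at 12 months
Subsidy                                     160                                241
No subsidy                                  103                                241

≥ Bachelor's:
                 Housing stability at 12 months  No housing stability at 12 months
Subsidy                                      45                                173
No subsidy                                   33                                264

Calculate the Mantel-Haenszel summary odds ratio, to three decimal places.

OR_MH = Σ(aᵢdᵢ/nᵢ) / Σ(bᵢcᵢ/nᵢ), where nᵢ is the stratum total.
Stratum 1 (≤ High school): n = 396; a·d/n = 106·97/396 = 25.9646; b·c/n = 180·13/396 = 5.9091
Stratum 2 (Some college): n = 745; a·d/n = 160·241/745 = 51.7584; b·c/n = 241·103/745 = 33.3195
Stratum 3 (≥ Bachelor's): n = 515; a·d/n = 45·264/515 = 23.0680; b·c/n = 173·33/515 = 11.0854
OR_MH = (25.9646 + 51.7584 + 23.0680) / (5.9091 + 33.3195 + 11.0854) = 100.7910 / 50.3140 = 2.00324

2.003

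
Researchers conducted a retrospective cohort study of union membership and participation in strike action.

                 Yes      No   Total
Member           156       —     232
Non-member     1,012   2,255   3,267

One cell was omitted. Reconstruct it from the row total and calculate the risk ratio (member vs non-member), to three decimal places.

2.171

The missing cell is in the exposed row: 232 − 156 = 76.
So a = 156, b = 76, c = 1012, d = 2255.
RR = [a/(a+b)] / [c/(c+d)] = (156/232) / (1012/3267) = 0.67241/0.30976 = 2.17073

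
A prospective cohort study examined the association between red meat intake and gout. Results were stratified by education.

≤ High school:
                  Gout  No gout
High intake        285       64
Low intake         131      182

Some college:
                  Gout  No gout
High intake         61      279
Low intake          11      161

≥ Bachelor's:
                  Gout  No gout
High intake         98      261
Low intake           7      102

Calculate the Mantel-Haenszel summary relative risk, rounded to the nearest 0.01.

RR_MH = Σ(aᵢ·n₀ᵢ/nᵢ) / Σ(cᵢ·n₁ᵢ/nᵢ), with n₁ᵢ = aᵢ+bᵢ (exposed), n₀ᵢ = cᵢ+dᵢ (unexposed), nᵢ = n₁ᵢ+n₀ᵢ.
Stratum 1 (≤ High school): n₁ = 349, n₀ = 313, n = 662; a·n₀/n = 285·313/662 = 134.7508; c·n₁/n = 131·349/662 = 69.0619
Stratum 2 (Some college): n₁ = 340, n₀ = 172, n = 512; a·n₀/n = 61·172/512 = 20.4922; c·n₁/n = 11·340/512 = 7.3047
Stratum 3 (≥ Bachelor's): n₁ = 359, n₀ = 109, n = 468; a·n₀/n = 98·109/468 = 22.8248; c·n₁/n = 7·359/468 = 5.3697
RR_MH = (134.7508 + 20.4922 + 22.8248) / (69.0619 + 7.3047 + 5.3697) = 178.0677 / 81.7363 = 2.17856

2.18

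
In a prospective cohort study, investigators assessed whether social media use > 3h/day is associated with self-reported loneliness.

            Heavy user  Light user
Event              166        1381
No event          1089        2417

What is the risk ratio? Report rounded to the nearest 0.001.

0.364

Reading the table with exposure as columns: a = 166 (Heavy user, case), b = 1089 (Heavy user, non-case), c = 1381 (Light user, case), d = 2417.
Risk in exposed = 166/1255 = 0.13227; risk in unexposed = 1381/3798 = 0.36361.
RR = 0.13227 / 0.36361 = 0.36377
The risk is 64% lower among the exposed than among the unexposed.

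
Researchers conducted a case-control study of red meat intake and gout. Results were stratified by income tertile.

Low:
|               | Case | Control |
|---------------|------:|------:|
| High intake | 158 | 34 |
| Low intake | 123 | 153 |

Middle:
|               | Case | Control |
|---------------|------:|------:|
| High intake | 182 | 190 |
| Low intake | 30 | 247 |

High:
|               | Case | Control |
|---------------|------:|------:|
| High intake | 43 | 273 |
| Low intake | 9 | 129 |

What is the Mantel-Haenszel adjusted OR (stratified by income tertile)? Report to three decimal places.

5.756

OR_MH = Σ(aᵢdᵢ/nᵢ) / Σ(bᵢcᵢ/nᵢ), where nᵢ is the stratum total.
Stratum 1 (Low): n = 468; a·d/n = 158·153/468 = 51.6538; b·c/n = 34·123/468 = 8.9359
Stratum 2 (Middle): n = 649; a·d/n = 182·247/649 = 69.2666; b·c/n = 190·30/649 = 8.7827
Stratum 3 (High): n = 454; a·d/n = 43·129/454 = 12.2181; b·c/n = 273·9/454 = 5.4119
OR_MH = (51.6538 + 69.2666 + 12.2181) / (8.9359 + 8.7827 + 5.4119) = 133.1385 / 23.1305 = 5.75596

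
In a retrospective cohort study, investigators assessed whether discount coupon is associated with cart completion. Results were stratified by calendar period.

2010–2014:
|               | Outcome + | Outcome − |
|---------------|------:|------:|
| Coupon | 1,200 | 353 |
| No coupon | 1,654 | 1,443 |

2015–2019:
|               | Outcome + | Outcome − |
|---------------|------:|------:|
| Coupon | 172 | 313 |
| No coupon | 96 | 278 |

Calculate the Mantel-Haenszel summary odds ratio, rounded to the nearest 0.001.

2.666

OR_MH = Σ(aᵢdᵢ/nᵢ) / Σ(bᵢcᵢ/nᵢ), where nᵢ is the stratum total.
Stratum 1 (2010–2014): n = 4650; a·d/n = 1200·1443/4650 = 372.3871; b·c/n = 353·1654/4650 = 125.5617
Stratum 2 (2015–2019): n = 859; a·d/n = 172·278/859 = 55.6647; b·c/n = 313·96/859 = 34.9802
OR_MH = (372.3871 + 55.6647) / (125.5617 + 34.9802) = 428.0518 / 160.5419 = 2.66629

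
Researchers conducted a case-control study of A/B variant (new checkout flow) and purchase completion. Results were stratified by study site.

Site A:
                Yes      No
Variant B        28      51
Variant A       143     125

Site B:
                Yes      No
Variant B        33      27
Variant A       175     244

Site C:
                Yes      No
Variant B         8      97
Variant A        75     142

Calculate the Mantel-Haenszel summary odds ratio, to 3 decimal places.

0.569

OR_MH = Σ(aᵢdᵢ/nᵢ) / Σ(bᵢcᵢ/nᵢ), where nᵢ is the stratum total.
Stratum 1 (Site A): n = 347; a·d/n = 28·125/347 = 10.0865; b·c/n = 51·143/347 = 21.0173
Stratum 2 (Site B): n = 479; a·d/n = 33·244/479 = 16.8100; b·c/n = 27·175/479 = 9.8643
Stratum 3 (Site C): n = 322; a·d/n = 8·142/322 = 3.5280; b·c/n = 97·75/322 = 22.5932
OR_MH = (10.0865 + 16.8100 + 3.5280) / (21.0173 + 9.8643 + 22.5932) = 30.4244 / 53.4748 = 0.56895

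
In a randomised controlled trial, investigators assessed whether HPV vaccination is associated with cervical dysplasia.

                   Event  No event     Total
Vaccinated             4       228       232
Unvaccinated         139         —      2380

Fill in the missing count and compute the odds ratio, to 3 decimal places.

The missing cell is in the unexposed row: 2380 − 139 = 2241.
So a = 4, b = 228, c = 139, d = 2241.
OR = (a·d)/(b·c) = (4 × 2241) / (228 × 139) = 8964 / 31692 = 0.28285

0.283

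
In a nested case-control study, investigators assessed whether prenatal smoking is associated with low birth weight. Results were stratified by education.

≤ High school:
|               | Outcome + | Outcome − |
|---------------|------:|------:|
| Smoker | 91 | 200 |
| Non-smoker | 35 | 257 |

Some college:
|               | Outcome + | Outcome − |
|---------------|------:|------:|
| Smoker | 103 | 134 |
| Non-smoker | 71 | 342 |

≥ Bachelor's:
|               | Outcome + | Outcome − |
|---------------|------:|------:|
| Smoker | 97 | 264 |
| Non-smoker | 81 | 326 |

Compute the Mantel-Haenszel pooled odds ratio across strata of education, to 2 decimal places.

OR_MH = Σ(aᵢdᵢ/nᵢ) / Σ(bᵢcᵢ/nᵢ), where nᵢ is the stratum total.
Stratum 1 (≤ High school): n = 583; a·d/n = 91·257/583 = 40.1149; b·c/n = 200·35/583 = 12.0069
Stratum 2 (Some college): n = 650; a·d/n = 103·342/650 = 54.1938; b·c/n = 134·71/650 = 14.6369
Stratum 3 (≥ Bachelor's): n = 768; a·d/n = 97·326/768 = 41.1745; b·c/n = 264·81/768 = 27.8438
OR_MH = (40.1149 + 54.1938 + 41.1745) / (12.0069 + 14.6369 + 27.8438) = 135.4832 / 54.4875 = 2.48650

2.49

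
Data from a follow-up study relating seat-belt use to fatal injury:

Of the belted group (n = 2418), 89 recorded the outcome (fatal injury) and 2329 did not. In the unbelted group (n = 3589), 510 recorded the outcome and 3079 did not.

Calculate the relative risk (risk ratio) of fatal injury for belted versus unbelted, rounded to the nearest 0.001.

0.259

From the description: a = 89, b = 2329, c = 510, d = 3079.
Risk in exposed = 89/2418 = 0.03681; risk in unexposed = 510/3589 = 0.14210.
RR = 0.03681 / 0.14210 = 0.25902
The risk is 74% lower among the exposed than among the unexposed.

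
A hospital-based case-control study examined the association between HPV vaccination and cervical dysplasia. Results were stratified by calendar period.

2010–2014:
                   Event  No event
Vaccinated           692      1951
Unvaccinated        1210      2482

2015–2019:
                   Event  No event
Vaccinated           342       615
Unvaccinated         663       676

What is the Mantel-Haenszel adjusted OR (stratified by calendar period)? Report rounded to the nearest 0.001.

OR_MH = Σ(aᵢdᵢ/nᵢ) / Σ(bᵢcᵢ/nᵢ), where nᵢ is the stratum total.
Stratum 1 (2010–2014): n = 6335; a·d/n = 692·2482/6335 = 271.1198; b·c/n = 1951·1210/6335 = 372.6456
Stratum 2 (2015–2019): n = 2296; a·d/n = 342·676/2296 = 100.6934; b·c/n = 615·663/2296 = 177.5893
OR_MH = (271.1198 + 100.6934) / (372.6456 + 177.5893) = 371.8132 / 550.2349 = 0.67574

0.676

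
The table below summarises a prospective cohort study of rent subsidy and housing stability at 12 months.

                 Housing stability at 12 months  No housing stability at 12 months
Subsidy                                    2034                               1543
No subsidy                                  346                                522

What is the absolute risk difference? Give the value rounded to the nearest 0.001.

0.170

Cells: a = 2034, b = 1543, c = 346, d = 522.
Risk in exposed = 2034/3577 = 0.568633; risk in unexposed = 346/868 = 0.398618.
Risk difference = 0.568633 − 0.398618 = 0.170015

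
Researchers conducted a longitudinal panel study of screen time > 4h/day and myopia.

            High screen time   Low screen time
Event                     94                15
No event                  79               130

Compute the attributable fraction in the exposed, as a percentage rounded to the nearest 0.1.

Reading the table with exposure as columns: a = 94 (High screen time, case), b = 79 (High screen time, non-case), c = 15 (Low screen time, case), d = 130.
Risk in exposed = 94/173 = 0.54335; risk in unexposed = 15/145 = 0.10345.
RR = 0.54335/0.10345 = 5.25241
AR% = (RR − 1)/RR × 100 = (5.25241 − 1)/5.25241 × 100 = 80.9611%

81.0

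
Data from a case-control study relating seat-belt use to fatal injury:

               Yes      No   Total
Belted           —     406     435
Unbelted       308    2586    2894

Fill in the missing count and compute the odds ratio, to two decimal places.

0.60

The missing cell is in the exposed row: 435 − 406 = 29.
So a = 29, b = 406, c = 308, d = 2586.
OR = (a·d)/(b·c) = (29 × 2586) / (406 × 308) = 74994 / 125048 = 0.59972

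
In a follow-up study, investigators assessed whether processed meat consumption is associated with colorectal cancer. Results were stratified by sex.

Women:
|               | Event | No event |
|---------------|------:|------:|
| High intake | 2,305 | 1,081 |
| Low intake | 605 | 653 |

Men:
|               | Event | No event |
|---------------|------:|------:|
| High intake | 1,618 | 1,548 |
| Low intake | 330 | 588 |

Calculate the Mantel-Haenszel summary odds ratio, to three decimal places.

OR_MH = Σ(aᵢdᵢ/nᵢ) / Σ(bᵢcᵢ/nᵢ), where nᵢ is the stratum total.
Stratum 1 (Women): n = 4644; a·d/n = 2305·653/4644 = 324.1096; b·c/n = 1081·605/4644 = 140.8280
Stratum 2 (Men): n = 4084; a·d/n = 1618·588/4084 = 232.9540; b·c/n = 1548·330/4084 = 125.0833
OR_MH = (324.1096 + 232.9540) / (140.8280 + 125.0833) = 557.0636 / 265.9112 = 2.09492

2.095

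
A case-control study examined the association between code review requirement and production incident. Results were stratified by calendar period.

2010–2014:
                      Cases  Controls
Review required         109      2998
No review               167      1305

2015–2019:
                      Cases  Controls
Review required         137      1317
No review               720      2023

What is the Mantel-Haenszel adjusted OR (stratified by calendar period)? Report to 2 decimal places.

0.29

OR_MH = Σ(aᵢdᵢ/nᵢ) / Σ(bᵢcᵢ/nᵢ), where nᵢ is the stratum total.
Stratum 1 (2010–2014): n = 4579; a·d/n = 109·1305/4579 = 31.0646; b·c/n = 2998·167/4579 = 109.3396
Stratum 2 (2015–2019): n = 4197; a·d/n = 137·2023/4197 = 66.0355; b·c/n = 1317·720/4197 = 225.9328
OR_MH = (31.0646 + 66.0355) / (109.3396 + 225.9328) = 97.1001 / 335.2724 = 0.28962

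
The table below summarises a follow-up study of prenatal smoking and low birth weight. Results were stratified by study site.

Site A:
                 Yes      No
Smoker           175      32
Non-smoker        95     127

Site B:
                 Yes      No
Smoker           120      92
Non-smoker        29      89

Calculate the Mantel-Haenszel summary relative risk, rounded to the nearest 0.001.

RR_MH = Σ(aᵢ·n₀ᵢ/nᵢ) / Σ(cᵢ·n₁ᵢ/nᵢ), with n₁ᵢ = aᵢ+bᵢ (exposed), n₀ᵢ = cᵢ+dᵢ (unexposed), nᵢ = n₁ᵢ+n₀ᵢ.
Stratum 1 (Site A): n₁ = 207, n₀ = 222, n = 429; a·n₀/n = 175·222/429 = 90.5594; c·n₁/n = 95·207/429 = 45.8392
Stratum 2 (Site B): n₁ = 212, n₀ = 118, n = 330; a·n₀/n = 120·118/330 = 42.9091; c·n₁/n = 29·212/330 = 18.6303
RR_MH = (90.5594 + 42.9091) / (45.8392 + 18.6303) = 133.4685 / 64.4695 = 2.07026

2.070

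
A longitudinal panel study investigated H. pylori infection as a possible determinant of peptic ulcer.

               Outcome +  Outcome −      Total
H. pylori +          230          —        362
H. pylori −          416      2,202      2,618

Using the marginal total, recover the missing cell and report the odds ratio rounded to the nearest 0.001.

9.223

The missing cell is in the exposed row: 362 − 230 = 132.
So a = 230, b = 132, c = 416, d = 2202.
OR = (a·d)/(b·c) = (230 × 2202) / (132 × 416) = 506460 / 54912 = 9.22312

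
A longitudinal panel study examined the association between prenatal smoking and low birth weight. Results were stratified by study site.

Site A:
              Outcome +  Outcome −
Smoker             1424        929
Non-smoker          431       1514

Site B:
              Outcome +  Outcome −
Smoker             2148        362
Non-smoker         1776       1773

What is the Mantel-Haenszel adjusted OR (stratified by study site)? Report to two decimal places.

OR_MH = Σ(aᵢdᵢ/nᵢ) / Σ(bᵢcᵢ/nᵢ), where nᵢ is the stratum total.
Stratum 1 (Site A): n = 4298; a·d/n = 1424·1514/4298 = 501.6138; b·c/n = 929·431/4298 = 93.1594
Stratum 2 (Site B): n = 6059; a·d/n = 2148·1773/6059 = 628.5532; b·c/n = 362·1776/6059 = 106.1086
OR_MH = (501.6138 + 628.5532) / (93.1594 + 106.1086) = 1130.1670 / 199.2680 = 5.67159

5.67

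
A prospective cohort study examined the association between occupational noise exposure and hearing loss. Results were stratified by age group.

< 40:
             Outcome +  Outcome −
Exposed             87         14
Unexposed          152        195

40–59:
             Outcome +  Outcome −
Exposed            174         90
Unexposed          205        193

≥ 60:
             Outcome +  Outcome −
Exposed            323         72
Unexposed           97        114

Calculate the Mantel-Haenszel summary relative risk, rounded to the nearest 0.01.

RR_MH = Σ(aᵢ·n₀ᵢ/nᵢ) / Σ(cᵢ·n₁ᵢ/nᵢ), with n₁ᵢ = aᵢ+bᵢ (exposed), n₀ᵢ = cᵢ+dᵢ (unexposed), nᵢ = n₁ᵢ+n₀ᵢ.
Stratum 1 (< 40): n₁ = 101, n₀ = 347, n = 448; a·n₀/n = 87·347/448 = 67.3862; c·n₁/n = 152·101/448 = 34.2679
Stratum 2 (40–59): n₁ = 264, n₀ = 398, n = 662; a·n₀/n = 174·398/662 = 104.6103; c·n₁/n = 205·264/662 = 81.7523
Stratum 3 (≥ 60): n₁ = 395, n₀ = 211, n = 606; a·n₀/n = 323·211/606 = 112.4637; c·n₁/n = 97·395/606 = 63.2261
RR_MH = (67.3862 + 104.6103 + 112.4637) / (34.2679 + 81.7523 + 63.2261) = 284.4601 / 179.2462 = 1.58698

1.59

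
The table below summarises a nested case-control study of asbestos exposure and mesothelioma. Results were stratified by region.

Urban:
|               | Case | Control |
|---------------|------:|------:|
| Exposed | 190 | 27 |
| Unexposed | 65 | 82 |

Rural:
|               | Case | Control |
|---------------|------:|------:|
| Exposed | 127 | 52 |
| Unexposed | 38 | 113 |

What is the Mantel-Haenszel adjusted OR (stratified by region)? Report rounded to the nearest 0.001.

7.983

OR_MH = Σ(aᵢdᵢ/nᵢ) / Σ(bᵢcᵢ/nᵢ), where nᵢ is the stratum total.
Stratum 1 (Urban): n = 364; a·d/n = 190·82/364 = 42.8022; b·c/n = 27·65/364 = 4.8214
Stratum 2 (Rural): n = 330; a·d/n = 127·113/330 = 43.4879; b·c/n = 52·38/330 = 5.9879
OR_MH = (42.8022 + 43.4879) / (4.8214 + 5.9879) = 86.2901 / 10.8093 = 7.98294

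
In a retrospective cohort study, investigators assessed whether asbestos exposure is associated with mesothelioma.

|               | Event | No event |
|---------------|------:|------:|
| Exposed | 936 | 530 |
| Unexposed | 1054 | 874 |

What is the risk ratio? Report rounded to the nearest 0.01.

1.17

Cells: a = 936, b = 530, c = 1054, d = 874.
Risk in exposed = 936/1466 = 0.63847; risk in unexposed = 1054/1928 = 0.54668.
RR = 0.63847 / 0.54668 = 1.16791
The risk among the exposed is 1.17 times that among the unexposed.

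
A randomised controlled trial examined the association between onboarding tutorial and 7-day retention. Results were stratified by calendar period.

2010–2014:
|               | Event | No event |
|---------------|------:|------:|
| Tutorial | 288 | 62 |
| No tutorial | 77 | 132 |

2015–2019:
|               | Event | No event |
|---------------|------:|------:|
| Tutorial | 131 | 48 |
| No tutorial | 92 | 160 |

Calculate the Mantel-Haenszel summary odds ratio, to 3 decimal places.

6.209

OR_MH = Σ(aᵢdᵢ/nᵢ) / Σ(bᵢcᵢ/nᵢ), where nᵢ is the stratum total.
Stratum 1 (2010–2014): n = 559; a·d/n = 288·132/559 = 68.0072; b·c/n = 62·77/559 = 8.5403
Stratum 2 (2015–2019): n = 431; a·d/n = 131·160/431 = 48.6311; b·c/n = 48·92/431 = 10.2459
OR_MH = (68.0072 + 48.6311) / (8.5403 + 10.2459) = 116.6382 / 18.7862 = 6.20872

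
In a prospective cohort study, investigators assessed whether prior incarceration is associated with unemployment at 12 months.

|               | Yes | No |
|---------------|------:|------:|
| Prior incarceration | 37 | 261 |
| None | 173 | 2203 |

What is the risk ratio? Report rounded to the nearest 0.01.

Cells: a = 37, b = 261, c = 173, d = 2203.
Risk in exposed = 37/298 = 0.12416; risk in unexposed = 173/2376 = 0.07281.
RR = 0.12416 / 0.07281 = 1.70524
The risk among the exposed is 1.71 times that among the unexposed.

1.71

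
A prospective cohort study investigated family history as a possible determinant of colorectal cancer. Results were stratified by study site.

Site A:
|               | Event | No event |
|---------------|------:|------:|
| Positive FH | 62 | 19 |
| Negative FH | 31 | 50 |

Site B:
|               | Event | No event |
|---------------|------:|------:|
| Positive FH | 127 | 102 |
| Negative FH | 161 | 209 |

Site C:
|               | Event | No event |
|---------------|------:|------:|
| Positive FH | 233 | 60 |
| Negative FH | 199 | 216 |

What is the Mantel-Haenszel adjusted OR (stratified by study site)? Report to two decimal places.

OR_MH = Σ(aᵢdᵢ/nᵢ) / Σ(bᵢcᵢ/nᵢ), where nᵢ is the stratum total.
Stratum 1 (Site A): n = 162; a·d/n = 62·50/162 = 19.1358; b·c/n = 19·31/162 = 3.6358
Stratum 2 (Site B): n = 599; a·d/n = 127·209/599 = 44.3122; b·c/n = 102·161/599 = 27.4157
Stratum 3 (Site C): n = 708; a·d/n = 233·216/708 = 71.0847; b·c/n = 60·199/708 = 16.8644
OR_MH = (19.1358 + 44.3122 + 71.0847) / (3.6358 + 27.4157 + 16.8644) = 134.5327 / 47.9159 = 2.80768

2.81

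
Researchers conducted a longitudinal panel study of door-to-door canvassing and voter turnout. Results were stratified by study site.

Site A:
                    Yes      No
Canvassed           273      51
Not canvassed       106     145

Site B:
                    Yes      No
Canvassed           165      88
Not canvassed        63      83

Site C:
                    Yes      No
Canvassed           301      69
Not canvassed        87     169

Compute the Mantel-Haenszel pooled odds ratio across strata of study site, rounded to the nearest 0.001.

OR_MH = Σ(aᵢdᵢ/nᵢ) / Σ(bᵢcᵢ/nᵢ), where nᵢ is the stratum total.
Stratum 1 (Site A): n = 575; a·d/n = 273·145/575 = 68.8435; b·c/n = 51·106/575 = 9.4017
Stratum 2 (Site B): n = 399; a·d/n = 165·83/399 = 34.3233; b·c/n = 88·63/399 = 13.8947
Stratum 3 (Site C): n = 626; a·d/n = 301·169/626 = 81.2604; b·c/n = 69·87/626 = 9.5895
OR_MH = (68.8435 + 34.3233 + 81.2604) / (9.4017 + 13.8947 + 9.5895) = 184.4272 / 32.8859 = 5.60809

5.608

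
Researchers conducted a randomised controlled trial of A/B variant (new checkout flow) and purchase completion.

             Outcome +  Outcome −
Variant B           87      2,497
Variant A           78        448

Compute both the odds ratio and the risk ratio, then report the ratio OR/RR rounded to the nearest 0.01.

0.88

Cells: a = 87, b = 2497, c = 78, d = 448.
OR = (87·448)/(2497·78) = 38976/194766 = 0.20012
Risk in exposed = 87/2584 = 0.03367; risk in unexposed = 78/526 = 0.14829; RR = 0.22705
OR/RR = 0.20012 / 0.22705 = 0.88139
The outcome is not rare, so the OR lies further from 1 than the RR.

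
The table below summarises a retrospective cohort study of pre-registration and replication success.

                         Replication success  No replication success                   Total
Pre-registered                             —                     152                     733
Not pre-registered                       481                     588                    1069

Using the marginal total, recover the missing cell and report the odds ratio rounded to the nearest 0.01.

4.67

The missing cell is in the exposed row: 733 − 152 = 581.
So a = 581, b = 152, c = 481, d = 588.
OR = (a·d)/(b·c) = (581 × 588) / (152 × 481) = 341628 / 73112 = 4.67267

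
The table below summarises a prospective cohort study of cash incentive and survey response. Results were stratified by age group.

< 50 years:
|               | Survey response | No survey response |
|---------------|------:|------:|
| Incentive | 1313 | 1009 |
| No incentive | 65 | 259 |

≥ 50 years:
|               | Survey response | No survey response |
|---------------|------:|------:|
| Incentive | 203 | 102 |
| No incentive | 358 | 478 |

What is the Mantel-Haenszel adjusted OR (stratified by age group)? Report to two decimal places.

OR_MH = Σ(aᵢdᵢ/nᵢ) / Σ(bᵢcᵢ/nᵢ), where nᵢ is the stratum total.
Stratum 1 (< 50 years): n = 2646; a·d/n = 1313·259/2646 = 128.5212; b·c/n = 1009·65/2646 = 24.7865
Stratum 2 (≥ 50 years): n = 1141; a·d/n = 203·478/1141 = 85.0429; b·c/n = 102·358/1141 = 32.0035
OR_MH = (128.5212 + 85.0429) / (24.7865 + 32.0035) = 213.5641 / 56.7900 = 3.76060

3.76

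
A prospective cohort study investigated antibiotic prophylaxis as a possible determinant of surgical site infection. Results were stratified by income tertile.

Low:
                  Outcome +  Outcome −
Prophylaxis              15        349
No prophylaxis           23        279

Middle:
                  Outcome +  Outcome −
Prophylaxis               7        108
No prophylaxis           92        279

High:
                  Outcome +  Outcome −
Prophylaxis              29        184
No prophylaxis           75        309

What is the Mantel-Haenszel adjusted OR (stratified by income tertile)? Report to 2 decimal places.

0.46

OR_MH = Σ(aᵢdᵢ/nᵢ) / Σ(bᵢcᵢ/nᵢ), where nᵢ is the stratum total.
Stratum 1 (Low): n = 666; a·d/n = 15·279/666 = 6.2838; b·c/n = 349·23/666 = 12.0526
Stratum 2 (Middle): n = 486; a·d/n = 7·279/486 = 4.0185; b·c/n = 108·92/486 = 20.4444
Stratum 3 (High): n = 597; a·d/n = 29·309/597 = 15.0101; b·c/n = 184·75/597 = 23.1156
OR_MH = (6.2838 + 4.0185 + 15.0101) / (12.0526 + 20.4444 + 23.1156) = 25.3124 / 55.6126 = 0.45516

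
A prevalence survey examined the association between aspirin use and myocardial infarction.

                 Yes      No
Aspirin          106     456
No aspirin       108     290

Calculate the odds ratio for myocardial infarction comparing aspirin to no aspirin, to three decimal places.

Cells: a = 106, b = 456, c = 108, d = 290.
OR = (a·d)/(b·c) = (106 × 290) / (456 × 108) = 30740 / 49248 = 0.62419
Exposure is associated with lower odds of myocardial infarction (OR = 0.62 < 1).

0.624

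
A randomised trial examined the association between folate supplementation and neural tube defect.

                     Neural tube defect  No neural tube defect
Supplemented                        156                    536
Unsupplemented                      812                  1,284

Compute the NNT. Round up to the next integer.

Risk in treated group = 156/692 = 0.22543; risk in control = 812/2096 = 0.38740.
Absolute risk reduction = 0.38740 − 0.22543 = 0.16197
NNT = 1 / ARR = 1 / 0.16197 = 6.174 → round up → 7

7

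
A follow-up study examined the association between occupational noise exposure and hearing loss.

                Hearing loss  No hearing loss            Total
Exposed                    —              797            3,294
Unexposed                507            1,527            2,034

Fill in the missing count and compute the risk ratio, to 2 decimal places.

3.04

The missing cell is in the exposed row: 3294 − 797 = 2497.
So a = 2497, b = 797, c = 507, d = 1527.
RR = [a/(a+b)] / [c/(c+d)] = (2497/3294) / (507/2034) = 0.75804/0.24926 = 3.04115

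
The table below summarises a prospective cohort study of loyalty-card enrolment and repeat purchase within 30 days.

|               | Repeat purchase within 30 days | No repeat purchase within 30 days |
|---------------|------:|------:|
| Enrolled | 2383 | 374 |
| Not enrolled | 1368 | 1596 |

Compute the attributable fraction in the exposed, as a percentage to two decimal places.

Cells: a = 2383, b = 374, c = 1368, d = 1596.
Risk in exposed = 2383/2757 = 0.86435; risk in unexposed = 1368/2964 = 0.46154.
RR = 0.86435/0.46154 = 1.87275
AR% = (RR − 1)/RR × 100 = (1.87275 − 1)/1.87275 × 100 = 46.6025%

46.60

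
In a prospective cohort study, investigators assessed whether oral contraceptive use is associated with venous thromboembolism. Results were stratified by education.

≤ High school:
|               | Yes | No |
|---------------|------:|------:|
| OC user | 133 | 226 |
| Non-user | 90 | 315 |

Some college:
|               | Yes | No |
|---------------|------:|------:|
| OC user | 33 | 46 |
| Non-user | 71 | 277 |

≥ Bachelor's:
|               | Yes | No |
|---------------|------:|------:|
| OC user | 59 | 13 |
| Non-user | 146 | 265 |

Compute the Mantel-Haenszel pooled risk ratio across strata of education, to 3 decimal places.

RR_MH = Σ(aᵢ·n₀ᵢ/nᵢ) / Σ(cᵢ·n₁ᵢ/nᵢ), with n₁ᵢ = aᵢ+bᵢ (exposed), n₀ᵢ = cᵢ+dᵢ (unexposed), nᵢ = n₁ᵢ+n₀ᵢ.
Stratum 1 (≤ High school): n₁ = 359, n₀ = 405, n = 764; a·n₀/n = 133·405/764 = 70.5039; c·n₁/n = 90·359/764 = 42.2906
Stratum 2 (Some college): n₁ = 79, n₀ = 348, n = 427; a·n₀/n = 33·348/427 = 26.8946; c·n₁/n = 71·79/427 = 13.1358
Stratum 3 (≥ Bachelor's): n₁ = 72, n₀ = 411, n = 483; a·n₀/n = 59·411/483 = 50.2050; c·n₁/n = 146·72/483 = 21.7640
RR_MH = (70.5039 + 26.8946 + 50.2050) / (42.2906 + 13.1358 + 21.7640) = 147.6035 / 77.1904 = 1.91220

1.912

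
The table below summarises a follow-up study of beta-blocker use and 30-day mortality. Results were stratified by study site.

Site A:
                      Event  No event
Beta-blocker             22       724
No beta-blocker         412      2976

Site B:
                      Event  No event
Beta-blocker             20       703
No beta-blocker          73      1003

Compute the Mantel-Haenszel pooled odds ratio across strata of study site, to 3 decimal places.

OR_MH = Σ(aᵢdᵢ/nᵢ) / Σ(bᵢcᵢ/nᵢ), where nᵢ is the stratum total.
Stratum 1 (Site A): n = 4134; a·d/n = 22·2976/4134 = 15.8374; b·c/n = 724·412/4134 = 72.1548
Stratum 2 (Site B): n = 1799; a·d/n = 20·1003/1799 = 11.1506; b·c/n = 703·73/1799 = 28.5264
OR_MH = (15.8374 + 11.1506) / (72.1548 + 28.5264) = 26.9881 / 100.6812 = 0.26805

0.268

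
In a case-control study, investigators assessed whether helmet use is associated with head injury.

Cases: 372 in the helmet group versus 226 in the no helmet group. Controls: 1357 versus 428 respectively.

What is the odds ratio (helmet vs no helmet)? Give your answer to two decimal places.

From the description: a = 372, b = 1357, c = 226, d = 428.
OR = (a·d)/(b·c) = (372 × 428) / (1357 × 226) = 159216 / 306682 = 0.51916
Exposure is associated with lower odds of head injury (OR = 0.52 < 1).

0.52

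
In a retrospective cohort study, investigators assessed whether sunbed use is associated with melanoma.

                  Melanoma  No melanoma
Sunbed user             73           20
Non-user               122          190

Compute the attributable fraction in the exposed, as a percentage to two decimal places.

Cells: a = 73, b = 20, c = 122, d = 190.
Risk in exposed = 73/93 = 0.78495; risk in unexposed = 122/312 = 0.39103.
RR = 0.78495/0.39103 = 2.00740
AR% = (RR − 1)/RR × 100 = (2.00740 − 1)/2.00740 × 100 = 50.1844%

50.18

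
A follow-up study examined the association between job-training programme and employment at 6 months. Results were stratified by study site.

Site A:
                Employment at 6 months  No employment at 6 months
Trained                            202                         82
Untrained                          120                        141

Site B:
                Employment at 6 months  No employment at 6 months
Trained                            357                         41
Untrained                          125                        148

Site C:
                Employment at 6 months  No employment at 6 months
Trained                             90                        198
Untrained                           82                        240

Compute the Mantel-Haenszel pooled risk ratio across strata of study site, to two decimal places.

RR_MH = Σ(aᵢ·n₀ᵢ/nᵢ) / Σ(cᵢ·n₁ᵢ/nᵢ), with n₁ᵢ = aᵢ+bᵢ (exposed), n₀ᵢ = cᵢ+dᵢ (unexposed), nᵢ = n₁ᵢ+n₀ᵢ.
Stratum 1 (Site A): n₁ = 284, n₀ = 261, n = 545; a·n₀/n = 202·261/545 = 96.7376; c·n₁/n = 120·284/545 = 62.5321
Stratum 2 (Site B): n₁ = 398, n₀ = 273, n = 671; a·n₀/n = 357·273/671 = 145.2474; c·n₁/n = 125·398/671 = 74.1431
Stratum 3 (Site C): n₁ = 288, n₀ = 322, n = 610; a·n₀/n = 90·322/610 = 47.5082; c·n₁/n = 82·288/610 = 38.7148
RR_MH = (96.7376 + 145.2474 + 47.5082) / (62.5321 + 74.1431 + 38.7148) = 289.4932 / 175.3899 = 1.65057

1.65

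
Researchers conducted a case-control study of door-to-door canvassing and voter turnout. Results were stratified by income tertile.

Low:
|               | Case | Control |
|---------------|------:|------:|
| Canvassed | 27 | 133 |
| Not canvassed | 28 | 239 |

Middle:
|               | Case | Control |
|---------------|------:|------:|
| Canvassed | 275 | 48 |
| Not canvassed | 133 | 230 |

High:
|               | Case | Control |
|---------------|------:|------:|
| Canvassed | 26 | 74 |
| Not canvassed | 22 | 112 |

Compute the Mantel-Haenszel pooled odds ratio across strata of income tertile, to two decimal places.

OR_MH = Σ(aᵢdᵢ/nᵢ) / Σ(bᵢcᵢ/nᵢ), where nᵢ is the stratum total.
Stratum 1 (Low): n = 427; a·d/n = 27·239/427 = 15.1124; b·c/n = 133·28/427 = 8.7213
Stratum 2 (Middle): n = 686; a·d/n = 275·230/686 = 92.2012; b·c/n = 48·133/686 = 9.3061
Stratum 3 (High): n = 234; a·d/n = 26·112/234 = 12.4444; b·c/n = 74·22/234 = 6.9573
OR_MH = (15.1124 + 92.2012 + 12.4444) / (8.7213 + 9.3061 + 6.9573) = 119.7580 / 24.9847 = 4.79325

4.79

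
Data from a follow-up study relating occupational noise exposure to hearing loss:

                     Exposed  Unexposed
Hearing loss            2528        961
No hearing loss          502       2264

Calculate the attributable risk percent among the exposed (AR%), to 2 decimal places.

Reading the table with exposure as columns: a = 2528 (Exposed, case), b = 502 (Exposed, non-case), c = 961 (Unexposed, case), d = 2264.
Risk in exposed = 2528/3030 = 0.83432; risk in unexposed = 961/3225 = 0.29798.
RR = 0.83432/0.29798 = 2.79989
AR% = (RR − 1)/RR × 100 = (2.79989 − 1)/2.79989 × 100 = 64.2843%

64.28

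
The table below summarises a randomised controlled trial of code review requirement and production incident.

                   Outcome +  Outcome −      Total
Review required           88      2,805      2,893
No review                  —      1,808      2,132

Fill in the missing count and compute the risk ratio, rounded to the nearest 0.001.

The missing cell is in the unexposed row: 2132 − 1808 = 324.
So a = 88, b = 2805, c = 324, d = 1808.
RR = [a/(a+b)] / [c/(c+d)] = (88/2893) / (324/2132) = 0.03042/0.15197 = 0.20016

0.200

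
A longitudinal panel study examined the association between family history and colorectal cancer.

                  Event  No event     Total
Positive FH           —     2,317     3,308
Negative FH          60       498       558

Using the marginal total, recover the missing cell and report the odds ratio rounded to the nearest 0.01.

3.55

The missing cell is in the exposed row: 3308 − 2317 = 991.
So a = 991, b = 2317, c = 60, d = 498.
OR = (a·d)/(b·c) = (991 × 498) / (2317 × 60) = 493518 / 139020 = 3.54998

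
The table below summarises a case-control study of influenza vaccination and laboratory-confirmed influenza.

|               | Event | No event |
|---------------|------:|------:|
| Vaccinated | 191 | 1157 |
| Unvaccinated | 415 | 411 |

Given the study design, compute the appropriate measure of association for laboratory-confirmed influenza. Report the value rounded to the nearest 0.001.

Cells: a = 191, b = 1157, c = 415, d = 411.
This is a case-control study: participants were sampled on outcome status, so risks in the source population cannot be estimated directly — relative risk is not valid here. The odds ratio is the appropriate measure.
OR = (a·d)/(b·c) = (191 × 411) / (1157 × 415) = 78501 / 480155 = 0.16349

0.163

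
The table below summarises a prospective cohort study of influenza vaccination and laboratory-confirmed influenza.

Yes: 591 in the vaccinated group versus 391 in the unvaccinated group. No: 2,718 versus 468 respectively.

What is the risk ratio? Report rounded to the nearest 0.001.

0.392

From the description: a = 591, b = 2718, c = 391, d = 468.
Risk in exposed = 591/3309 = 0.17860; risk in unexposed = 391/859 = 0.45518.
RR = 0.17860 / 0.45518 = 0.39238
The risk is 61% lower among the exposed than among the unexposed.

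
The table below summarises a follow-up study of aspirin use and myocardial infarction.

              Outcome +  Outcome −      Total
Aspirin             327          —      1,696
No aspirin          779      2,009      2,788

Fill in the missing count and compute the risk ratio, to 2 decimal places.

The missing cell is in the exposed row: 1696 − 327 = 1369.
So a = 327, b = 1369, c = 779, d = 2009.
RR = [a/(a+b)] / [c/(c+d)] = (327/1696) / (779/2788) = 0.19281/0.27941 = 0.69004

0.69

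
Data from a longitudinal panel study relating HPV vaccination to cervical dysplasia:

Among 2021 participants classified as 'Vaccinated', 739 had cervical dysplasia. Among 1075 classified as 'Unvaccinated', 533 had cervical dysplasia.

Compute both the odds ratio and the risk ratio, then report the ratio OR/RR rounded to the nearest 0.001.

0.795

From the description: a = 739, b = 1282, c = 533, d = 542.
OR = (739·542)/(1282·533) = 400538/683306 = 0.58618
Risk in exposed = 739/2021 = 0.36566; risk in unexposed = 533/1075 = 0.49581; RR = 0.73750
OR/RR = 0.58618 / 0.73750 = 0.79482
The outcome is not rare, so the OR lies further from 1 than the RR.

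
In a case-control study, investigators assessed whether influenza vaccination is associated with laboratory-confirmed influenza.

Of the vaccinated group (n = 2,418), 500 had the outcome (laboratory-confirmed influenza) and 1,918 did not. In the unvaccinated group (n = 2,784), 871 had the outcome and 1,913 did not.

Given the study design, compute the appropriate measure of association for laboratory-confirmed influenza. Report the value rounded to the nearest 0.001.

0.573

From the description: a = 500, b = 1918, c = 871, d = 1913.
This is a case-control study: participants were sampled on outcome status, so risks in the source population cannot be estimated directly — relative risk is not valid here. The odds ratio is the appropriate measure.
OR = (a·d)/(b·c) = (500 × 1913) / (1918 × 871) = 956500 / 1670578 = 0.57256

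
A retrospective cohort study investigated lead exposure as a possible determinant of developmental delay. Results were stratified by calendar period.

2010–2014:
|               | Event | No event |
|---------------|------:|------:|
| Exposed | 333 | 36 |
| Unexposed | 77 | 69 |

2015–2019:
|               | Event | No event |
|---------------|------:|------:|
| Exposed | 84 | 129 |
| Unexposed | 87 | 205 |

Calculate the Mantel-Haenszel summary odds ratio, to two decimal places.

2.85

OR_MH = Σ(aᵢdᵢ/nᵢ) / Σ(bᵢcᵢ/nᵢ), where nᵢ is the stratum total.
Stratum 1 (2010–2014): n = 515; a·d/n = 333·69/515 = 44.6155; b·c/n = 36·77/515 = 5.3825
Stratum 2 (2015–2019): n = 505; a·d/n = 84·205/505 = 34.0990; b·c/n = 129·87/505 = 22.2238
OR_MH = (44.6155 + 34.0990) / (5.3825 + 22.2238) = 78.7145 / 27.6063 = 2.85133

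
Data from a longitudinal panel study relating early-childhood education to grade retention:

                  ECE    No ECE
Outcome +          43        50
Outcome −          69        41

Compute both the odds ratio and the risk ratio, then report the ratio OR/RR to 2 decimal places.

Reading the table with exposure as columns: a = 43 (ECE, case), b = 69 (ECE, non-case), c = 50 (No ECE, case), d = 41.
OR = (43·41)/(69·50) = 1763/3450 = 0.51101
Risk in exposed = 43/112 = 0.38393; risk in unexposed = 50/91 = 0.54945; RR = 0.69875
OR/RR = 0.51101 / 0.69875 = 0.73133
The outcome is not rare, so the OR lies further from 1 than the RR.

0.73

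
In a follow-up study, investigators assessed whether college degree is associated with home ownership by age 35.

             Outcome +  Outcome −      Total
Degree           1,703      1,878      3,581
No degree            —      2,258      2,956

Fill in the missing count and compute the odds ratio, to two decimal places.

The missing cell is in the unexposed row: 2956 − 2258 = 698.
So a = 1703, b = 1878, c = 698, d = 2258.
OR = (a·d)/(b·c) = (1703 × 2258) / (1878 × 698) = 3845374 / 1310844 = 2.93351

2.93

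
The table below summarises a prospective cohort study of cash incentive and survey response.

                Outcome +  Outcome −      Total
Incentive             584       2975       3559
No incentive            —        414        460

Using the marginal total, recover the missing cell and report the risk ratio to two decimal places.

1.64

The missing cell is in the unexposed row: 460 − 414 = 46.
So a = 584, b = 2975, c = 46, d = 414.
RR = [a/(a+b)] / [c/(c+d)] = (584/3559) / (46/460) = 0.16409/0.10000 = 1.64091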